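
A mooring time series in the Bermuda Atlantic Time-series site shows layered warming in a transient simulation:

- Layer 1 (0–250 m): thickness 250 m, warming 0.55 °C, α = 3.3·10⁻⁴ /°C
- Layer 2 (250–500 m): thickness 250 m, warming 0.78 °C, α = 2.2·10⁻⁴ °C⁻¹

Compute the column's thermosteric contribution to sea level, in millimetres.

Δh ≈ 88.3 mm

250 × 3.3×10⁻⁴ × 0.55 = 0.045375 m
0.78 × 2.2×10⁻⁴ × 250 = 0.04290 m
Δh = 0.045375 + 0.04290 = 0.088275 m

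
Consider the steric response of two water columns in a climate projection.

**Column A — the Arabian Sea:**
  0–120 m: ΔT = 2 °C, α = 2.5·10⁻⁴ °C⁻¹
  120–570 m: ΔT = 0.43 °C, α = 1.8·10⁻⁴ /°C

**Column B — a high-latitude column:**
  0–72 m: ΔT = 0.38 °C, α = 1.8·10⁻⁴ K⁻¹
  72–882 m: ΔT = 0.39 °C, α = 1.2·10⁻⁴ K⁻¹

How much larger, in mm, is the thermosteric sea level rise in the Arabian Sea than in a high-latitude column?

A 0–120 m: 120 × 2 × 2.5×10⁻⁴ = 0.06000 m
A 0.43 × 450 × 1.8×10⁻⁴ = 0.03483 m
A total: 0.09483 m
B 0–72 m: 1.8×10⁻⁴ × 0.38 × 72 = 0.0049248 m
B 72–882 m: 0.39 × 810 × 1.2×10⁻⁴ = 0.037908 m
B total: 0.0428328 m
Difference: 0.09483 − 0.0428328 = 0.0519972 m

52 mm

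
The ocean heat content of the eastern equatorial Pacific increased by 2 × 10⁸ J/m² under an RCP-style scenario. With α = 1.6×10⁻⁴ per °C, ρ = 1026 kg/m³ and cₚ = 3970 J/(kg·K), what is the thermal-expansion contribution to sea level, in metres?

Δh ≈ 0.00786 m

Δh = αQ/(ρcₚ) = 1.6×10⁻⁴ × 2×10⁸ / (1026 × 3970) ≈ 0.0078562 m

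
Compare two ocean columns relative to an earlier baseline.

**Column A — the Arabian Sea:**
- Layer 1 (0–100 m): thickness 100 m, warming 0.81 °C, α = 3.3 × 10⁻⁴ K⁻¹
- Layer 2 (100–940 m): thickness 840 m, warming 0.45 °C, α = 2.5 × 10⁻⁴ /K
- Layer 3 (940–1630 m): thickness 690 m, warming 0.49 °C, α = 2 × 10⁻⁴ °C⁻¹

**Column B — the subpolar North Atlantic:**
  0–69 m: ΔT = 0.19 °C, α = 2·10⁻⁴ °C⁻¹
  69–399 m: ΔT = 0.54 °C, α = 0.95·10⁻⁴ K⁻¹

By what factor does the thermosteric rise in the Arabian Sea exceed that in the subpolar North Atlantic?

A 100 × 0.81 × 3.3×10⁻⁴ = 0.02673 m
A 2.5×10⁻⁴ × 0.45 × 840 = 0.09450 m
A Layer 3: 2×10⁻⁴ × 0.49 × 690 = 0.06762 m
A total: 0.18885 m
B Layer 1: 2×10⁻⁴ × 0.19 × 69 = 0.002622 m
B Layer 2: 0.54 × 0.95×10⁻⁴ × 330 = 0.016929 m
B total: 0.019551 m
Ratio: 0.18885 / 0.019551 ≈ 9.659

9.66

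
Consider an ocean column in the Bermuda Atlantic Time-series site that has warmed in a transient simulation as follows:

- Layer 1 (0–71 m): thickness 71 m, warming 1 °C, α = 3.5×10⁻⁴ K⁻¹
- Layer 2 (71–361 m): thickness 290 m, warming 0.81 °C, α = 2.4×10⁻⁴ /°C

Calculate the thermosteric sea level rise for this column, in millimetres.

81 mm of thermosteric rise

1 × 71 × 3.5×10⁻⁴ = 0.02485 m
71–361 m: 0.81 × 2.4×10⁻⁴ × 290 = 0.056376 m
Δh = 0.02485 + 0.056376 = 0.081226 m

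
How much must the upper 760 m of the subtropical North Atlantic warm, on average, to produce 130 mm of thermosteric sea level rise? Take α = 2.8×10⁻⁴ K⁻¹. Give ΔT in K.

ΔT = Δh/(αH) = 0.13 / (2.8×10⁻⁴ × 760) ≈ 0.6109 K

about 0.611 K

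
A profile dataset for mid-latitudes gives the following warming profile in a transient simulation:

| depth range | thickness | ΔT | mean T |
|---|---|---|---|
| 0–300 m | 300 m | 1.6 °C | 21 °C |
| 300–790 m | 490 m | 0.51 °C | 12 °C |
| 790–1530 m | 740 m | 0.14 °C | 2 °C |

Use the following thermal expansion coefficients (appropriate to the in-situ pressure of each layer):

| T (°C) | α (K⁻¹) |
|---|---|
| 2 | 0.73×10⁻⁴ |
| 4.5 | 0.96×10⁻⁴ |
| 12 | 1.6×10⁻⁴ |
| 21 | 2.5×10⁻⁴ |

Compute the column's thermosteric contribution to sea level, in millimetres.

about 168 mm

Layer 1 at 21 °C → α = 2.5×10⁻⁴ K⁻¹
Layer 2 at 12 °C → α = 1.6×10⁻⁴ K⁻¹
Layer 3 at 2 °C → α = 0.73×10⁻⁴ K⁻¹
0–300 m: 300 × 1.6 × 2.5×10⁻⁴ = 0.12000 m
Layer 2: 0.51 × 1.6×10⁻⁴ × 490 = 0.039984 m
Layer 3: 0.73×10⁻⁴ × 740 × 0.14 = 0.0075628 m
Δh = 0.12000 + 0.039984 + 0.0075628 = 0.1675468 m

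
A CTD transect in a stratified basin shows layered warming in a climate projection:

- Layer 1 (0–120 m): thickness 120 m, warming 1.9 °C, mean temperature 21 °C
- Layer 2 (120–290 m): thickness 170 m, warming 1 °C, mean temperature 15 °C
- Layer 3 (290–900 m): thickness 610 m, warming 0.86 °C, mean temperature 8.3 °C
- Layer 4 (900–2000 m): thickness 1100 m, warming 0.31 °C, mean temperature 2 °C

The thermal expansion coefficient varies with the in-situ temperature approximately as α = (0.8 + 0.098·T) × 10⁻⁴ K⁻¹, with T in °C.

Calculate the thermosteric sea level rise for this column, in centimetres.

Layer 1: α = (0.8 + 0.098×21)×10⁻⁴ = 2.858×10⁻⁴ K⁻¹
Layer 2: α = (0.8 + 0.098×15)×10⁻⁴ = 2.27×10⁻⁴ K⁻¹
Layer 3: α = (0.8 + 0.098×8.3)×10⁻⁴ = 1.6134×10⁻⁴ K⁻¹
Layer 4: α = (0.8 + 0.098×2)×10⁻⁴ = 0.996×10⁻⁴ K⁻¹
0–120 m: 2.858×10⁻⁴ × 120 × 1.9 = 0.0651624 m
120–290 m: 1 × 170 × 2.27×10⁻⁴ = 0.03859 m
290–900 m: 0.86 × 610 × 1.6134×10⁻⁴ = 0.084638964 m
900–2000 m: 0.31 × 0.996×10⁻⁴ × 1100 = 0.0339636 m
Δh = 0.0651624 + 0.03859 + 0.084638964 + 0.0339636 = 0.222354964 m ≈ 22.2 cm

22.2 cm of thermosteric rise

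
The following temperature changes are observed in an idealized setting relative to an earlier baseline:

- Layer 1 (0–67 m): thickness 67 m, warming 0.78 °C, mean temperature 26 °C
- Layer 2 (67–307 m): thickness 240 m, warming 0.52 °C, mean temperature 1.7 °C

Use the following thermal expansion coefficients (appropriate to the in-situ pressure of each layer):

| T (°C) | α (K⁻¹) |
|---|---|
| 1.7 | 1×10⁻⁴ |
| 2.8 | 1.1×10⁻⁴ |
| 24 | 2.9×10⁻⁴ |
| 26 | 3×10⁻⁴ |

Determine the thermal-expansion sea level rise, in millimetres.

Layer 1 at 26 °C → α = 3×10⁻⁴ K⁻¹
Layer 2 at 1.7 °C → α = 1×10⁻⁴ K⁻¹
0–67 m: 67 × 3×10⁻⁴ × 0.78 = 0.015678 m
Layer 2: 240 × 0.52 × 1×10⁻⁴ = 0.01248 m
Δh = 0.015678 + 0.01248 = 0.028158 m

28 mm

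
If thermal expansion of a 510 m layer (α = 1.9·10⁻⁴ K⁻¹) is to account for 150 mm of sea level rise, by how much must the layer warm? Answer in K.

ΔT ≈ 1.55 K

ΔT = Δh/(αH) = 0.15 / (1.9×10⁻⁴ × 510) ≈ 1.548 K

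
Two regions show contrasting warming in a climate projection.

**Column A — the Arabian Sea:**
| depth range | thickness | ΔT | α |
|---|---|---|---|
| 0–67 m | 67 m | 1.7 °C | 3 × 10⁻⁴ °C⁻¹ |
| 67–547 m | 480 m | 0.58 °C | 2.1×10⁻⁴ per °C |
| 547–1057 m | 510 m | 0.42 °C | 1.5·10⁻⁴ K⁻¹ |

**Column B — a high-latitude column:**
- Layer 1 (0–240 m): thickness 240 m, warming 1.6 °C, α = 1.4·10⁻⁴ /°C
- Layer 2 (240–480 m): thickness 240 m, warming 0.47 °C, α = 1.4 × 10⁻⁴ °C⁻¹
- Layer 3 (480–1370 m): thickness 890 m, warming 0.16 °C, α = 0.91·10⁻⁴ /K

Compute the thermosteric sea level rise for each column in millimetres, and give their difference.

Δh_A ≈ 125 mm, Δh_B ≈ 82.5 mm; difference ≈ 42.3 mm

A 0–67 m: 1.7 × 3×10⁻⁴ × 67 = 0.03417 m
A Layer 2: 2.1×10⁻⁴ × 480 × 0.58 = 0.058464 m
A Layer 3: 0.42 × 510 × 1.5×10⁻⁴ = 0.03213 m
A total: 0.124764 m
B 1.6 × 1.4×10⁻⁴ × 240 = 0.05376 m
B 240–480 m: 1.4×10⁻⁴ × 0.47 × 240 = 0.015792 m
B 480–1370 m: 0.91×10⁻⁴ × 890 × 0.16 = 0.0129584 m
B total: 0.0825104 m
Difference: 0.124764 − 0.0825104 = 0.0422536 m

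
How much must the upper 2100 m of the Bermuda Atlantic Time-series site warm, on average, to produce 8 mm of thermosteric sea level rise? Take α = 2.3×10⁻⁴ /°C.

ΔT = Δh/(αH) = 0.008 / (2.3×10⁻⁴ × 2100) ≈ 0.01656 K

ΔT ≈ 0.0166 K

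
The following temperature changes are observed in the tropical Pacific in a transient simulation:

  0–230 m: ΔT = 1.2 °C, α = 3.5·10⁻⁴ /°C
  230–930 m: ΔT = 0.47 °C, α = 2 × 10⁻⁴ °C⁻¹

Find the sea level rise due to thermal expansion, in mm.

3.5×10⁻⁴ × 230 × 1.2 = 0.09660 m
2×10⁻⁴ × 0.47 × 700 = 0.06580 m
Δh = 0.09660 + 0.06580 = 0.16240 m

Δh ≈ 162 mm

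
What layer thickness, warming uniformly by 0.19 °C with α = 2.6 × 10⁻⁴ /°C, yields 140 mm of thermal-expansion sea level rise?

about 2800 m

H = Δh/(αΔT) = 0.14 / (2.6×10⁻⁴ × 0.19) ≈ 2834 m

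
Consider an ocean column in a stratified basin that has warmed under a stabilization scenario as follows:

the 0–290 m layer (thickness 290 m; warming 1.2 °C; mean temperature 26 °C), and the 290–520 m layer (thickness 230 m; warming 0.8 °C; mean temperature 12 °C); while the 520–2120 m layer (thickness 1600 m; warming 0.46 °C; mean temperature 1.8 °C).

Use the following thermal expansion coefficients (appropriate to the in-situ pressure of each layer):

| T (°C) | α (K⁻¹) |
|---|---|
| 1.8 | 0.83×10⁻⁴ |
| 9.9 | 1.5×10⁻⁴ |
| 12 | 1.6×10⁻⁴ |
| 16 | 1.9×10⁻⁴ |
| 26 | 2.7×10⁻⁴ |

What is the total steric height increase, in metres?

0.18 m

Layer 1 at 26 °C → α = 2.7×10⁻⁴ K⁻¹
Layer 2 at 12 °C → α = 1.6×10⁻⁴ K⁻¹
Layer 3 at 1.8 °C → α = 0.83×10⁻⁴ K⁻¹
0–290 m: 2.7×10⁻⁴ × 1.2 × 290 = 0.09396 m
Layer 2: 1.6×10⁻⁴ × 230 × 0.8 = 0.02944 m
Layer 3: 1600 × 0.83×10⁻⁴ × 0.46 = 0.061088 m
Δh = 0.09396 + 0.02944 + 0.061088 = 0.184488 m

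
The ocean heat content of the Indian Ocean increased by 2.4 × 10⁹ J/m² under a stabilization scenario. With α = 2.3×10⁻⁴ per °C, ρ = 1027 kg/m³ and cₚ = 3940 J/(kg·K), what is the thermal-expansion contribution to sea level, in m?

about 0.136 m

Δh = αQ/(ρcₚ) = 2.3×10⁻⁴ × 2.4×10⁹ / (1027 × 3940) ≈ 0.13642 m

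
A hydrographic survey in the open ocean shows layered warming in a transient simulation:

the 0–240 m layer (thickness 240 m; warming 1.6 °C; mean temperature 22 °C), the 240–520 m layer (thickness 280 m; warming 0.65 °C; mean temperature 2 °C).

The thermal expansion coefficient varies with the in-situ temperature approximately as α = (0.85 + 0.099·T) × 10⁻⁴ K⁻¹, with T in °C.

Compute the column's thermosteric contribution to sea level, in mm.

Layer 1: α = (0.85 + 0.099×22)×10⁻⁴ = 3.028×10⁻⁴ K⁻¹
Layer 2: α = (0.85 + 0.099×2)×10⁻⁴ = 1.048×10⁻⁴ K⁻¹
0–240 m: 1.6 × 3.028×10⁻⁴ × 240 = 0.1162752 m
0.65 × 1.048×10⁻⁴ × 280 = 0.0190736 m
Δh = 0.1162752 + 0.0190736 = 0.1353488 m ≈ 135 mm

135 mm of thermosteric rise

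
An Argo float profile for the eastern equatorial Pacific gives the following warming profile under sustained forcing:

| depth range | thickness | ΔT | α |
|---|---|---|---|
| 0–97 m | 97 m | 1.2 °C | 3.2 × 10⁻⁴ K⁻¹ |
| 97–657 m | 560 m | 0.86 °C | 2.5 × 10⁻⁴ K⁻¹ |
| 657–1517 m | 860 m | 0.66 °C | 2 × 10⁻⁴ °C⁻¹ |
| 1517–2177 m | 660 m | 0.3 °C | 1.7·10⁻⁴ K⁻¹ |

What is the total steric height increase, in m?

97 × 3.2×10⁻⁴ × 1.2 = 0.037248 m
Layer 2: 0.86 × 560 × 2.5×10⁻⁴ = 0.12040 m
Layer 3: 860 × 2×10⁻⁴ × 0.66 = 0.11352 m
1517–2177 m: 660 × 1.7×10⁻⁴ × 0.3 = 0.03366 m
Δh = 0.037248 + 0.12040 + 0.11352 + 0.03366 = 0.304828 m

Δh ≈ 0.305 m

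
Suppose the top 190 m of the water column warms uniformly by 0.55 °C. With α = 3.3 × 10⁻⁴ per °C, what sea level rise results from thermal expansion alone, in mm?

34.5 mm of thermosteric rise

Δh = αΔT·H = 3.3×10⁻⁴ × 0.55 × 190 = 0.034485 m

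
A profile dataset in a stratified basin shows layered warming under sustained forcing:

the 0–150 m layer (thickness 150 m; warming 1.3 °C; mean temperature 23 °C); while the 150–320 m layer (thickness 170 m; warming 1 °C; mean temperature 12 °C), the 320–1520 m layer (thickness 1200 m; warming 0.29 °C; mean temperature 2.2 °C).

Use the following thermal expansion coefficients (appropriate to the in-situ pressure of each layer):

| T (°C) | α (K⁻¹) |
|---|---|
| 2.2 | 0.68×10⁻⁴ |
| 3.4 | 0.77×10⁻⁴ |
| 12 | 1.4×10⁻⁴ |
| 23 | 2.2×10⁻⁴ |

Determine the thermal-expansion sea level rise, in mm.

Layer 1 at 23 °C → α = 2.2×10⁻⁴ K⁻¹
Layer 2 at 12 °C → α = 1.4×10⁻⁴ K⁻¹
Layer 3 at 2.2 °C → α = 0.68×10⁻⁴ K⁻¹
1.3 × 150 × 2.2×10⁻⁴ = 0.04290 m
150–320 m: 170 × 1.4×10⁻⁴ × 1 = 0.02380 m
320–1520 m: 0.68×10⁻⁴ × 0.29 × 1200 = 0.023664 m
Δh = 0.04290 + 0.02380 + 0.023664 = 0.090364 m

Δh ≈ 90 mm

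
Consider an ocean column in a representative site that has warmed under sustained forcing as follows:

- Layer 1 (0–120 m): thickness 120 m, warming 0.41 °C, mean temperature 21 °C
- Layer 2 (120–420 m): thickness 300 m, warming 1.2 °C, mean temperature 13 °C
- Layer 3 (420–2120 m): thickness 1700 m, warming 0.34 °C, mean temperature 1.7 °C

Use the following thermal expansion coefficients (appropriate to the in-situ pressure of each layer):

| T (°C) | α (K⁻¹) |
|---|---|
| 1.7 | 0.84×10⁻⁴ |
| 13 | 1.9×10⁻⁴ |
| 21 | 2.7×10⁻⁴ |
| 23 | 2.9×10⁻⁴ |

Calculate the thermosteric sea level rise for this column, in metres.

Layer 1 at 21 °C → α = 2.7×10⁻⁴ K⁻¹
Layer 2 at 13 °C → α = 1.9×10⁻⁴ K⁻¹
Layer 3 at 1.7 °C → α = 0.84×10⁻⁴ K⁻¹
0.41 × 2.7×10⁻⁴ × 120 = 0.013284 m
1.2 × 1.9×10⁻⁴ × 300 = 0.06840 m
420–2120 m: 0.84×10⁻⁴ × 1700 × 0.34 = 0.048552 m
Δh = 0.013284 + 0.06840 + 0.048552 = 0.130236 m ≈ 0.130 m

0.130 m of thermosteric rise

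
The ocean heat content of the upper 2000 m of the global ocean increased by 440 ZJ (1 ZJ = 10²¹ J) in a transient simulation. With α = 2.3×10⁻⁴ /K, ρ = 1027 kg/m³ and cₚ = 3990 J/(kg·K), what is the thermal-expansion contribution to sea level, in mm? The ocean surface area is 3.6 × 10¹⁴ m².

Δh = 68.6 mm

Per unit area: Q = 440×10²¹ / (3.6×10¹⁴) ≈ 1.222×10⁹ J/m²
Δh = αQ/(ρcₚ) = 2.3×10⁻⁴ × 1.222×10⁹ / (1027 × 3990) ≈ 0.068589 m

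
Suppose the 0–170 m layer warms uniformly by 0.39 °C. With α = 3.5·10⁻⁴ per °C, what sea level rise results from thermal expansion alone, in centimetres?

Δh = αΔT·H = 3.5×10⁻⁴ × 0.39 × 170 = 0.023205 m

2.32 cm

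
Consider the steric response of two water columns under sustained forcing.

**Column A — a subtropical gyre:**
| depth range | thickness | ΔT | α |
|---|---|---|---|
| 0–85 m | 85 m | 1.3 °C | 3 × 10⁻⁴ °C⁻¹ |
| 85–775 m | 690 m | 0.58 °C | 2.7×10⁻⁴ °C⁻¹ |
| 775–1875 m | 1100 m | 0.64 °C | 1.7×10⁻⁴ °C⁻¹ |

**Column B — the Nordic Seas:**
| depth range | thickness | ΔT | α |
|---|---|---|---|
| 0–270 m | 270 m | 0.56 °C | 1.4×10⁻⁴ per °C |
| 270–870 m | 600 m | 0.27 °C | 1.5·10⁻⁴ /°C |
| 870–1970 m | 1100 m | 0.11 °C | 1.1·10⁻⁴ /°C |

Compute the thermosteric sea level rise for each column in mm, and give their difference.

A: 260 mm; B: 59 mm; difference 200 mm

A 0–85 m: 85 × 1.3 × 3×10⁻⁴ = 0.03315 m
A Layer 2: 2.7×10⁻⁴ × 0.58 × 690 = 0.108054 m
A 0.64 × 1100 × 1.7×10⁻⁴ = 0.11968 m
A total: 0.260884 m
B 0–270 m: 1.4×10⁻⁴ × 270 × 0.56 = 0.021168 m
B 270–870 m: 600 × 1.5×10⁻⁴ × 0.27 = 0.02430 m
B 870–1970 m: 1.1×10⁻⁴ × 1100 × 0.11 = 0.01331 m
B total: 0.058778 m
Difference: 0.260884 − 0.058778 = 0.202106 m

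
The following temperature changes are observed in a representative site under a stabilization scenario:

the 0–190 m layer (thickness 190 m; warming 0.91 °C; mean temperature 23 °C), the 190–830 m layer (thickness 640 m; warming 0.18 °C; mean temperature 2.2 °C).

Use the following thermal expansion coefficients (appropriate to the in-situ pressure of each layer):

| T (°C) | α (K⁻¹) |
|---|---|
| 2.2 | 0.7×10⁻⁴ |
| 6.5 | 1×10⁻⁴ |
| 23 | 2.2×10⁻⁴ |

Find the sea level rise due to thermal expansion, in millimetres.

Δh = 46 mm

Layer 1 at 23 °C → α = 2.2×10⁻⁴ K⁻¹
Layer 2 at 2.2 °C → α = 0.7×10⁻⁴ K⁻¹
2.2×10⁻⁴ × 0.91 × 190 = 0.038038 m
190–830 m: 640 × 0.7×10⁻⁴ × 0.18 = 0.008064 m
Δh = 0.038038 + 0.008064 = 0.046102 m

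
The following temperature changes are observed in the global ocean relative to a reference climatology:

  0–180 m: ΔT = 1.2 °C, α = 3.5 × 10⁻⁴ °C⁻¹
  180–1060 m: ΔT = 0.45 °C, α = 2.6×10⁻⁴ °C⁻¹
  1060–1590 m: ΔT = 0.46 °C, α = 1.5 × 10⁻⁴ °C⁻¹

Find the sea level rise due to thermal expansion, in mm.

220 mm

0–180 m: 1.2 × 3.5×10⁻⁴ × 180 = 0.07560 m
180–1060 m: 0.45 × 2.6×10⁻⁴ × 880 = 0.10296 m
1060–1590 m: 530 × 0.46 × 1.5×10⁻⁴ = 0.03657 m
Δh = 0.07560 + 0.10296 + 0.03657 = 0.21513 m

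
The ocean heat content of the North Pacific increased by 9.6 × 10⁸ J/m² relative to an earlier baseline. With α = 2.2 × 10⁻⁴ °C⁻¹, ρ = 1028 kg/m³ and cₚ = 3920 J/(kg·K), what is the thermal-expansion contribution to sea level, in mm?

Δh = αQ/(ρcₚ) = 2.2×10⁻⁴ × 9.6×10⁸ / (1028 × 3920) ≈ 0.05241 m

Δh ≈ 52 mm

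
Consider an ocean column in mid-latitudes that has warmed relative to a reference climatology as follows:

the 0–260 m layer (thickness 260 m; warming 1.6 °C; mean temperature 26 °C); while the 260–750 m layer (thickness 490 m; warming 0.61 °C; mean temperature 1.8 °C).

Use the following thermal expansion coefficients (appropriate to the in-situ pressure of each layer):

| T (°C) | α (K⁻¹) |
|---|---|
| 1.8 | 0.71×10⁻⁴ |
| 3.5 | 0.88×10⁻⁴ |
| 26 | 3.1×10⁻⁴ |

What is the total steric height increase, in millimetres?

about 150 mm

Layer 1 at 26 °C → α = 3.1×10⁻⁴ K⁻¹
Layer 2 at 1.8 °C → α = 0.71×10⁻⁴ K⁻¹
0–260 m: 260 × 1.6 × 3.1×10⁻⁴ = 0.12896 m
490 × 0.61 × 0.71×10⁻⁴ = 0.0212219 m
Δh = 0.12896 + 0.0212219 = 0.1501819 m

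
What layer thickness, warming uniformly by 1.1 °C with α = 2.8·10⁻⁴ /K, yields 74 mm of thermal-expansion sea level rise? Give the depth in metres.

H = Δh/(αΔT) = 0.074 / (2.8×10⁻⁴ × 1.1) ≈ 240.3 m

about 240 m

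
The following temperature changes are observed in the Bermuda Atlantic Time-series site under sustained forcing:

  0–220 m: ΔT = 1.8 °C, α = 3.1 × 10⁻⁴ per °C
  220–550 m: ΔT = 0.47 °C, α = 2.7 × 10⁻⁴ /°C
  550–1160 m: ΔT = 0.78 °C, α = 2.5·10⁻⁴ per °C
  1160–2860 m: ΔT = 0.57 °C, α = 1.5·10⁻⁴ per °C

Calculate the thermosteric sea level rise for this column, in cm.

Layer 1: 1.8 × 220 × 3.1×10⁻⁴ = 0.12276 m
Layer 2: 330 × 2.7×10⁻⁴ × 0.47 = 0.041877 m
550–1160 m: 610 × 2.5×10⁻⁴ × 0.78 = 0.11895 m
Layer 4: 0.57 × 1.5×10⁻⁴ × 1700 = 0.14535 m
Δh = 0.12276 + 0.041877 + 0.11895 + 0.14535 = 0.428937 m

Δh = 42.9 cm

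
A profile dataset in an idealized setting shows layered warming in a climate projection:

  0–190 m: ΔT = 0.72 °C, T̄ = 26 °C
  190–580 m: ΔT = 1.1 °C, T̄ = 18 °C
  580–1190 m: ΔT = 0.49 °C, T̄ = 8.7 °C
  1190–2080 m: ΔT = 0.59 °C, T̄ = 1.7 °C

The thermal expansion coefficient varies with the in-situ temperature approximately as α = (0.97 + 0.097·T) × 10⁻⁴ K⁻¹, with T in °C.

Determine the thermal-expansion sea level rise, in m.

0.278 m of thermosteric rise

Layer 1: α = (0.97 + 0.097×26)×10⁻⁴ = 3.492×10⁻⁴ K⁻¹
Layer 2: α = (0.97 + 0.097×18)×10⁻⁴ = 2.716×10⁻⁴ K⁻¹
Layer 3: α = (0.97 + 0.097×8.7)×10⁻⁴ = 1.8139×10⁻⁴ K⁻¹
Layer 4: α = (0.97 + 0.097×1.7)×10⁻⁴ = 1.1349×10⁻⁴ K⁻¹
Layer 1: 190 × 3.492×10⁻⁴ × 0.72 = 0.04777056 m
Layer 2: 2.716×10⁻⁴ × 1.1 × 390 = 0.1165164 m
580–1190 m: 1.8139×10⁻⁴ × 0.49 × 610 = 0.054217471 m
1190–2080 m: 1.1349×10⁻⁴ × 890 × 0.59 = 0.059593599 m
Δh = 0.04777056 + 0.1165164 + 0.054217471 + 0.059593599 = 0.27809803 m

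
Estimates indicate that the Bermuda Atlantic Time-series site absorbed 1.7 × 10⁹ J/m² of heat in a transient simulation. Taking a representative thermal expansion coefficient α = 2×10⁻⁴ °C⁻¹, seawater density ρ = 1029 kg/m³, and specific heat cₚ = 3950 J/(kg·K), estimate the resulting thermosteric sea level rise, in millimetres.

Δh = αQ/(ρcₚ) = 2×10⁻⁴ × 1.7×10⁹ / (1029 × 3950) ≈ 0.08365 m

Δh ≈ 83.7 mm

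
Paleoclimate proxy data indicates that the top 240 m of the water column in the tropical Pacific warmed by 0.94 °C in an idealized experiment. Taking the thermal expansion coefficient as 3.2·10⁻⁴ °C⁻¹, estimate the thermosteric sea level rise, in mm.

72.2 mm

Δh = αΔT·H = 3.2×10⁻⁴ × 0.94 × 240 = 0.072192 m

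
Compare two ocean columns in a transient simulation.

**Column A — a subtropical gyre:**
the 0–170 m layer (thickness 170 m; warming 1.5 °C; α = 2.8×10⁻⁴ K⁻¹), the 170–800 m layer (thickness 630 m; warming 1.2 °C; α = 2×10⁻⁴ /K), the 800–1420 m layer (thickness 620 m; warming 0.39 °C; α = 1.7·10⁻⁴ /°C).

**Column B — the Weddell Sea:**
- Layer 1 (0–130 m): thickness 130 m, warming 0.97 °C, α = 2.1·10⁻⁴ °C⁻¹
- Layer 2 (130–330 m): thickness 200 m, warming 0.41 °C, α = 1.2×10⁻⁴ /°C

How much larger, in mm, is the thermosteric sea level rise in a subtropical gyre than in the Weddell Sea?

Δh_A − Δh_B ≈ 230 mm

A Layer 1: 1.5 × 2.8×10⁻⁴ × 170 = 0.07140 m
A Layer 2: 1.2 × 2×10⁻⁴ × 630 = 0.15120 m
A 620 × 1.7×10⁻⁴ × 0.39 = 0.041106 m
A total: 0.263706 m
B Layer 1: 130 × 0.97 × 2.1×10⁻⁴ = 0.026481 m
B Layer 2: 200 × 1.2×10⁻⁴ × 0.41 = 0.00984 m
B total: 0.036321 m
Difference: 0.263706 − 0.036321 = 0.227385 m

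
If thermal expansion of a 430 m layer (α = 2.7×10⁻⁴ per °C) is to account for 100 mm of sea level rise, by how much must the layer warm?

ΔT ≈ 0.86 °C

ΔT = Δh/(αH) = 0.1 / (2.7×10⁻⁴ × 430) ≈ 0.8613 °C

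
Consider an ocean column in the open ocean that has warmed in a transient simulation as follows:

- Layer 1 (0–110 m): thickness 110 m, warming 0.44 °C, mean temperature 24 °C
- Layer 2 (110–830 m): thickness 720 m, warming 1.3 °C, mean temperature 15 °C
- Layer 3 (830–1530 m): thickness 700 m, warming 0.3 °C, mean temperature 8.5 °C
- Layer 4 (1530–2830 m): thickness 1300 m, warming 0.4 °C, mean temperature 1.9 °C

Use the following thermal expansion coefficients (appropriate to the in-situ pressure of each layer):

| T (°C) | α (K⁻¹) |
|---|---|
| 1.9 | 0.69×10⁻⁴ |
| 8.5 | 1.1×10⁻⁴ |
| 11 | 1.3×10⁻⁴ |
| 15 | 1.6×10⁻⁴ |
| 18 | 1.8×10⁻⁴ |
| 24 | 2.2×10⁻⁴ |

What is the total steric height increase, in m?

Δh = 0.22 m

Layer 1 at 24 °C → α = 2.2×10⁻⁴ K⁻¹
Layer 2 at 15 °C → α = 1.6×10⁻⁴ K⁻¹
Layer 3 at 8.5 °C → α = 1.1×10⁻⁴ K⁻¹
Layer 4 at 1.9 °C → α = 0.69×10⁻⁴ K⁻¹
0–110 m: 2.2×10⁻⁴ × 110 × 0.44 = 0.010648 m
110–830 m: 1.6×10⁻⁴ × 1.3 × 720 = 0.14976 m
Layer 3: 700 × 1.1×10⁻⁴ × 0.3 = 0.02310 m
1530–2830 m: 1300 × 0.69×10⁻⁴ × 0.4 = 0.03588 m
Δh = 0.010648 + 0.14976 + 0.02310 + 0.03588 = 0.219388 m ≈ 0.22 m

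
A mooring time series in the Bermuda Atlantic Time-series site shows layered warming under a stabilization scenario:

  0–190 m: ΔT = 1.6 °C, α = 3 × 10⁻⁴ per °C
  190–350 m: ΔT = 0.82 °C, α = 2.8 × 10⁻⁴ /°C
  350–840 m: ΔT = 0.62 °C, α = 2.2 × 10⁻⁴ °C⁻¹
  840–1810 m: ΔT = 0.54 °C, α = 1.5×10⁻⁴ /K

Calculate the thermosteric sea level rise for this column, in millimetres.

0–190 m: 190 × 1.6 × 3×10⁻⁴ = 0.09120 m
Layer 2: 0.82 × 160 × 2.8×10⁻⁴ = 0.036736 m
350–840 m: 0.62 × 490 × 2.2×10⁻⁴ = 0.066836 m
1.5×10⁻⁴ × 970 × 0.54 = 0.07857 m
Δh = 0.09120 + 0.036736 + 0.066836 + 0.07857 = 0.273342 m

about 270 mm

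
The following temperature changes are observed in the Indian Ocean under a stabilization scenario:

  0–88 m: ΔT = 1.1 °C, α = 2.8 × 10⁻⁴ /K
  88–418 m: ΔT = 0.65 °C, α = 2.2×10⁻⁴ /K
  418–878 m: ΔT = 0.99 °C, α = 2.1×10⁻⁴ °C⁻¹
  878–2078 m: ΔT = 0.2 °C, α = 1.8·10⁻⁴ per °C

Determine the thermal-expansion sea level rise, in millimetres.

Layer 1: 88 × 1.1 × 2.8×10⁻⁴ = 0.027104 m
330 × 2.2×10⁻⁴ × 0.65 = 0.04719 m
418–878 m: 460 × 0.99 × 2.1×10⁻⁴ = 0.095634 m
Layer 4: 1200 × 1.8×10⁻⁴ × 0.2 = 0.04320 m
Δh = 0.027104 + 0.04719 + 0.095634 + 0.04320 = 0.213128 m

210 mm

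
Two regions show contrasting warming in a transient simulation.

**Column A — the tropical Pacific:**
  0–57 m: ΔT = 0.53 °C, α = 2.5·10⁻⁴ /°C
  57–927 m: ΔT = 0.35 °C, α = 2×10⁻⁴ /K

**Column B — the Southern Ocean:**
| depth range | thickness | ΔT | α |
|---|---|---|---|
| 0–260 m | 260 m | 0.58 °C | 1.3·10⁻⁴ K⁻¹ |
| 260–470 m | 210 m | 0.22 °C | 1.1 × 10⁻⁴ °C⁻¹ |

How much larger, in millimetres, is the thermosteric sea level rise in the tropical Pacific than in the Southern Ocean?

A 57 × 2.5×10⁻⁴ × 0.53 = 0.0075525 m
A 57–927 m: 0.35 × 2×10⁻⁴ × 870 = 0.06090 m
A total: 0.0684525 m
B 0–260 m: 1.3×10⁻⁴ × 0.58 × 260 = 0.019604 m
B Layer 2: 1.1×10⁻⁴ × 210 × 0.22 = 0.005082 m
B total: 0.024686 m
Difference: 0.0684525 − 0.024686 = 0.0437665 m

Δh_A − Δh_B ≈ 43.8 mm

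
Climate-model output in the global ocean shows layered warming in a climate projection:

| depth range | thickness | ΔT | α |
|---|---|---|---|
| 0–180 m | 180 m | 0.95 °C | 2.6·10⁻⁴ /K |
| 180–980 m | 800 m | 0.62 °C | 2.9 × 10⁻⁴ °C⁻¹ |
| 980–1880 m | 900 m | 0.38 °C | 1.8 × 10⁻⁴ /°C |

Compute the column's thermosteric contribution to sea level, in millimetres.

0.95 × 2.6×10⁻⁴ × 180 = 0.04446 m
180–980 m: 800 × 0.62 × 2.9×10⁻⁴ = 0.14384 m
Layer 3: 0.38 × 1.8×10⁻⁴ × 900 = 0.06156 m
Δh = 0.04446 + 0.14384 + 0.06156 = 0.24986 m ≈ 250 mm

Δh = 250 mm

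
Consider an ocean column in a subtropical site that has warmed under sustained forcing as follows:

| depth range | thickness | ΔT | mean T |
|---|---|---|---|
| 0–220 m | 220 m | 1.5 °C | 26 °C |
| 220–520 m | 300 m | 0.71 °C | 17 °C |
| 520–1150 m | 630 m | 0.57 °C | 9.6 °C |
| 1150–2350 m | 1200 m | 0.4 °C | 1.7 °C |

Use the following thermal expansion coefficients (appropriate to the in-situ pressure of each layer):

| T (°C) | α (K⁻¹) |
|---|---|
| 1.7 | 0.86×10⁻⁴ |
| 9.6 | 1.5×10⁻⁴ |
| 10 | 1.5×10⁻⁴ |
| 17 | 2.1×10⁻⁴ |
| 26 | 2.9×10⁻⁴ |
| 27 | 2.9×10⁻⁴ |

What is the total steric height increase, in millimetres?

Δh ≈ 236 mm

Layer 1 at 26 °C → α = 2.9×10⁻⁴ K⁻¹
Layer 2 at 17 °C → α = 2.1×10⁻⁴ K⁻¹
Layer 3 at 9.6 °C → α = 1.5×10⁻⁴ K⁻¹
Layer 4 at 1.7 °C → α = 0.86×10⁻⁴ K⁻¹
Layer 1: 220 × 1.5 × 2.9×10⁻⁴ = 0.09570 m
220–520 m: 300 × 2.1×10⁻⁴ × 0.71 = 0.04473 m
1.5×10⁻⁴ × 0.57 × 630 = 0.053865 m
Layer 4: 0.86×10⁻⁴ × 0.4 × 1200 = 0.04128 m
Δh = 0.09570 + 0.04473 + 0.053865 + 0.04128 = 0.235575 m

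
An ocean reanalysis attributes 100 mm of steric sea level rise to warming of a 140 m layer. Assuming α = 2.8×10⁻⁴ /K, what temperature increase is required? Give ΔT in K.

about 2.55 K

ΔT = Δh/(αH) = 0.1 / (2.8×10⁻⁴ × 140) ≈ 2.551 K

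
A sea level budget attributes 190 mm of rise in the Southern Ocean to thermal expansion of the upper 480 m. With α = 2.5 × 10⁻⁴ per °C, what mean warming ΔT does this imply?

ΔT = Δh/(αH) = 0.19 / (2.5×10⁻⁴ × 480) ≈ 1.583 °C

about 1.58 °C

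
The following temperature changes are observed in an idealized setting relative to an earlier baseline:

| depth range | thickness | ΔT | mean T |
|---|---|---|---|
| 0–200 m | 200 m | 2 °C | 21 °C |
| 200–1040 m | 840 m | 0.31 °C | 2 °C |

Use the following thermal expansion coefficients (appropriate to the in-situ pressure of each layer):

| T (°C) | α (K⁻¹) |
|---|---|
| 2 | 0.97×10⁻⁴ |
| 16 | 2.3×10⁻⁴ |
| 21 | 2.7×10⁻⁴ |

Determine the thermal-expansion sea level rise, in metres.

Layer 1 at 21 °C → α = 2.7×10⁻⁴ K⁻¹
Layer 2 at 2 °C → α = 0.97×10⁻⁴ K⁻¹
0–200 m: 2 × 2.7×10⁻⁴ × 200 = 0.10800 m
Layer 2: 0.31 × 0.97×10⁻⁴ × 840 = 0.0252588 m
Δh = 0.10800 + 0.0252588 = 0.1332588 m ≈ 0.13 m

Δh ≈ 0.13 m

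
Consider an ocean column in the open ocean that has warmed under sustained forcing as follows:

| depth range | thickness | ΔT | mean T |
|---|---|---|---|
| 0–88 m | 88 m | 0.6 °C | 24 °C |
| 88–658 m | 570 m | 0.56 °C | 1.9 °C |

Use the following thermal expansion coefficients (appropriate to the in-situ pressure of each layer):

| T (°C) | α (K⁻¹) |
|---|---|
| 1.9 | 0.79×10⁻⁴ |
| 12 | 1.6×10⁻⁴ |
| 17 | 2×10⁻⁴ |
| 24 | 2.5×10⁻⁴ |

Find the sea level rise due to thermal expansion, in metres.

Layer 1 at 24 °C → α = 2.5×10⁻⁴ K⁻¹
Layer 2 at 1.9 °C → α = 0.79×10⁻⁴ K⁻¹
0–88 m: 2.5×10⁻⁴ × 88 × 0.6 = 0.01320 m
570 × 0.56 × 0.79×10⁻⁴ = 0.0252168 m
Δh = 0.01320 + 0.0252168 = 0.0384168 m ≈ 0.038 m

0.038 m of thermosteric rise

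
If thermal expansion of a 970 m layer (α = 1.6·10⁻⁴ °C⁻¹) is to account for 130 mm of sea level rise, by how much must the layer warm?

ΔT ≈ 0.838 °C

ΔT = Δh/(αH) = 0.13 / (1.6×10⁻⁴ × 970) ≈ 0.8376 °C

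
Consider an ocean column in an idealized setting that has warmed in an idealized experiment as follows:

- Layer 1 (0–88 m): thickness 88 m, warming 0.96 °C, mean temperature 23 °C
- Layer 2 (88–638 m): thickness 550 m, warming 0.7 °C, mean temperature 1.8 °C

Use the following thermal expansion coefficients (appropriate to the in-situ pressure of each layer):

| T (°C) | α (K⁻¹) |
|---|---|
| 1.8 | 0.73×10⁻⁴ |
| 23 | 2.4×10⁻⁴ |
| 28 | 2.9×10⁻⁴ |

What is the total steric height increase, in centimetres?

Layer 1 at 23 °C → α = 2.4×10⁻⁴ K⁻¹
Layer 2 at 1.8 °C → α = 0.73×10⁻⁴ K⁻¹
Layer 1: 0.96 × 2.4×10⁻⁴ × 88 = 0.0202752 m
88–638 m: 550 × 0.7 × 0.73×10⁻⁴ = 0.028105 m
Δh = 0.0202752 + 0.028105 = 0.0483802 m

4.84 cm of thermosteric rise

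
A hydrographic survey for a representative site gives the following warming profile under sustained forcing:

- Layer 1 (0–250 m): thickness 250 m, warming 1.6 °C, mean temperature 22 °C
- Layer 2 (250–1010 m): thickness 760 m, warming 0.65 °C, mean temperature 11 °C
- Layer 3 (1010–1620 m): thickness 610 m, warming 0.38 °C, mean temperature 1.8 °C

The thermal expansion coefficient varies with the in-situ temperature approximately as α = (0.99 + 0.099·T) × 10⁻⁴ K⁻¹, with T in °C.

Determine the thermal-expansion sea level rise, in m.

Layer 1: α = (0.99 + 0.099×22)×10⁻⁴ = 3.168×10⁻⁴ K⁻¹
Layer 2: α = (0.99 + 0.099×11)×10⁻⁴ = 2.079×10⁻⁴ K⁻¹
Layer 3: α = (0.99 + 0.099×1.8)×10⁻⁴ = 1.1682×10⁻⁴ K⁻¹
Layer 1: 1.6 × 250 × 3.168×10⁻⁴ = 0.12672 m
250–1010 m: 0.65 × 760 × 2.079×10⁻⁴ = 0.1027026 m
1010–1620 m: 0.38 × 1.1682×10⁻⁴ × 610 = 0.027078876 m
Δh = 0.12672 + 0.1027026 + 0.027078876 = 0.256501476 m

Δh = 0.26 m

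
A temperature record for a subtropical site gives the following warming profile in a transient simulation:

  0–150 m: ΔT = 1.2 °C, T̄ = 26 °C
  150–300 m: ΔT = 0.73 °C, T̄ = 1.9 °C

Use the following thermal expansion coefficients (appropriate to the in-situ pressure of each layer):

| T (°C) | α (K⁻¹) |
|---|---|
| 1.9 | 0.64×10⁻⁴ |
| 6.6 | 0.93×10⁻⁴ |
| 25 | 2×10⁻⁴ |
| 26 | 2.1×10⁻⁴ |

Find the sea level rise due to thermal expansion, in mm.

Δh = 44.8 mm

Layer 1 at 26 °C → α = 2.1×10⁻⁴ K⁻¹
Layer 2 at 1.9 °C → α = 0.64×10⁻⁴ K⁻¹
0–150 m: 150 × 1.2 × 2.1×10⁻⁴ = 0.03780 m
Layer 2: 150 × 0.64×10⁻⁴ × 0.73 = 0.007008 m
Δh = 0.03780 + 0.007008 = 0.044808 m ≈ 44.8 mm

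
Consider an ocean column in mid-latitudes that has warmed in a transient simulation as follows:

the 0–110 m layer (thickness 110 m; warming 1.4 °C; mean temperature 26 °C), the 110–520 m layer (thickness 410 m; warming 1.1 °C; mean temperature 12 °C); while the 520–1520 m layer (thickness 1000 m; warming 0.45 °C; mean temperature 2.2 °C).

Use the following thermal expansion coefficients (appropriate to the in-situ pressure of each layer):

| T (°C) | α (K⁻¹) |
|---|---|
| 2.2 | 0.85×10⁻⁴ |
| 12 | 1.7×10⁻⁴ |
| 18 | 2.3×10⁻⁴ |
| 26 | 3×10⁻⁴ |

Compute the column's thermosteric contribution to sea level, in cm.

Layer 1 at 26 °C → α = 3×10⁻⁴ K⁻¹
Layer 2 at 12 °C → α = 1.7×10⁻⁴ K⁻¹
Layer 3 at 2.2 °C → α = 0.85×10⁻⁴ K⁻¹
Layer 1: 110 × 1.4 × 3×10⁻⁴ = 0.04620 m
Layer 2: 1.7×10⁻⁴ × 410 × 1.1 = 0.07667 m
Layer 3: 0.45 × 1000 × 0.85×10⁻⁴ = 0.03825 m
Δh = 0.04620 + 0.07667 + 0.03825 = 0.16112 m

16 cm of thermosteric rise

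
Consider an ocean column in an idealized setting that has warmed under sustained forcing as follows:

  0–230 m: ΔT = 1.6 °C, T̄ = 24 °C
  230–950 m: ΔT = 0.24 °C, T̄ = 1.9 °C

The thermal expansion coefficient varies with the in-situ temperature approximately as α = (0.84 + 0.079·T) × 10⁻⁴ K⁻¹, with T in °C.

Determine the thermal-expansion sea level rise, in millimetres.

118 mm

Layer 1: α = (0.84 + 0.079×24)×10⁻⁴ = 2.736×10⁻⁴ K⁻¹
Layer 2: α = (0.84 + 0.079×1.9)×10⁻⁴ = 0.9901×10⁻⁴ K⁻¹
0–230 m: 1.6 × 230 × 2.736×10⁻⁴ = 0.1006848 m
230–950 m: 720 × 0.9901×10⁻⁴ × 0.24 = 0.017108928 m
Δh = 0.1006848 + 0.017108928 = 0.117793728 m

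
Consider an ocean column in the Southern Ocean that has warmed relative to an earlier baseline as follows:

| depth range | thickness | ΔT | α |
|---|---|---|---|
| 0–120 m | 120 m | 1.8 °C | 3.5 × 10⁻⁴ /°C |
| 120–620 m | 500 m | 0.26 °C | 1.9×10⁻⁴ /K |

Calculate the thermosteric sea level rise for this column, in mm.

Layer 1: 3.5×10⁻⁴ × 120 × 1.8 = 0.07560 m
120–620 m: 0.26 × 1.9×10⁻⁴ × 500 = 0.02470 m
Δh = 0.07560 + 0.02470 = 0.10030 m

100 mm of thermosteric rise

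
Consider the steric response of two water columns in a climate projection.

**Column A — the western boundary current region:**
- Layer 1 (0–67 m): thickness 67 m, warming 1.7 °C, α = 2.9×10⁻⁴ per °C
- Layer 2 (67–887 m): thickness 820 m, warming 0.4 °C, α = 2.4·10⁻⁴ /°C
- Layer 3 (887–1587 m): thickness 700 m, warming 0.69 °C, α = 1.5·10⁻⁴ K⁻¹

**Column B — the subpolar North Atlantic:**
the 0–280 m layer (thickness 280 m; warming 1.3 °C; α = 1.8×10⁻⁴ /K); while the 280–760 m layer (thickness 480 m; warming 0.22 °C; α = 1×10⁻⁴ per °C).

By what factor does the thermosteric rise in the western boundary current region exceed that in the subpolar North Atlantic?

A Layer 1: 67 × 2.9×10⁻⁴ × 1.7 = 0.033031 m
A 2.4×10⁻⁴ × 0.4 × 820 = 0.07872 m
A Layer 3: 700 × 1.5×10⁻⁴ × 0.69 = 0.07245 m
A total: 0.184201 m
B 0–280 m: 1.3 × 280 × 1.8×10⁻⁴ = 0.06552 m
B 280–760 m: 1×10⁻⁴ × 480 × 0.22 = 0.01056 m
B total: 0.07608 m
Ratio: 0.184201 / 0.07608 ≈ 2.421

≈ 2.4×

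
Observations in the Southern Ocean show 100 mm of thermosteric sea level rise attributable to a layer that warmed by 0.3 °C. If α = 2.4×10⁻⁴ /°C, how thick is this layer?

H = Δh/(αΔT) = 0.1 / (2.4×10⁻⁴ × 0.3) ≈ 1389 m

H ≈ 1390 m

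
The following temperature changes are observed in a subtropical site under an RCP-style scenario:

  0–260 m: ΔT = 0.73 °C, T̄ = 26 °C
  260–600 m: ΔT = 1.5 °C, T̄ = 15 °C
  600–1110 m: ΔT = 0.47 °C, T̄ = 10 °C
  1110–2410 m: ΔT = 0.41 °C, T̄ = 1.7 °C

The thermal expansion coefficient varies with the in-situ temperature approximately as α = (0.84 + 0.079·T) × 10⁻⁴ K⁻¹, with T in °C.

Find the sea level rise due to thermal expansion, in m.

Δh = 0.249 m

Layer 1: α = (0.84 + 0.079×26)×10⁻⁴ = 2.894×10⁻⁴ K⁻¹
Layer 2: α = (0.84 + 0.079×15)×10⁻⁴ = 2.025×10⁻⁴ K⁻¹
Layer 3: α = (0.84 + 0.079×10)×10⁻⁴ = 1.63×10⁻⁴ K⁻¹
Layer 4: α = (0.84 + 0.079×1.7)×10⁻⁴ = 0.9743×10⁻⁴ K⁻¹
Layer 1: 0.73 × 260 × 2.894×10⁻⁴ = 0.05492812 m
1.5 × 2.025×10⁻⁴ × 340 = 0.103275 m
0.47 × 510 × 1.63×10⁻⁴ = 0.0390711 m
1110–2410 m: 1300 × 0.41 × 0.9743×10⁻⁴ = 0.05193019 m
Δh = 0.05492812 + 0.103275 + 0.0390711 + 0.05193019 = 0.24920441 m ≈ 0.249 m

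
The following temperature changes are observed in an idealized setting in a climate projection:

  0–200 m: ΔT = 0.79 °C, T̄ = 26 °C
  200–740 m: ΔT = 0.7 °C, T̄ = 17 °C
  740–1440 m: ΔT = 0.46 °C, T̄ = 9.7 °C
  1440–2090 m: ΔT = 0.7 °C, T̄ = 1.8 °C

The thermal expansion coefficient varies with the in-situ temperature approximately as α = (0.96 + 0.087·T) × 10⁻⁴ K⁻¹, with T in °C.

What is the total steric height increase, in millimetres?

Δh = 250 mm

Layer 1: α = (0.96 + 0.087×26)×10⁻⁴ = 3.222×10⁻⁴ K⁻¹
Layer 2: α = (0.96 + 0.087×17)×10⁻⁴ = 2.439×10⁻⁴ K⁻¹
Layer 3: α = (0.96 + 0.087×9.7)×10⁻⁴ = 1.8039×10⁻⁴ K⁻¹
Layer 4: α = (0.96 + 0.087×1.8)×10⁻⁴ = 1.1166×10⁻⁴ K⁻¹
0–200 m: 3.222×10⁻⁴ × 0.79 × 200 = 0.0509076 m
Layer 2: 540 × 0.7 × 2.439×10⁻⁴ = 0.0921942 m
0.46 × 700 × 1.8039×10⁻⁴ = 0.05808558 m
1440–2090 m: 1.1166×10⁻⁴ × 650 × 0.7 = 0.0508053 m
Δh = 0.0509076 + 0.0921942 + 0.05808558 + 0.0508053 = 0.25199268 m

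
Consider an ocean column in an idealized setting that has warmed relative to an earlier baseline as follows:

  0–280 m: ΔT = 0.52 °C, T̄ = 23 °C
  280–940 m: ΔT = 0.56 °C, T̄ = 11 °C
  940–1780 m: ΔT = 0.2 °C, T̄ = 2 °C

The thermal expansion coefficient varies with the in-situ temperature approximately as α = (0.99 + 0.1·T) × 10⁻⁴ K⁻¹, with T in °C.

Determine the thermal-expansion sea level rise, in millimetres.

Layer 1: α = (0.99 + 0.1×23)×10⁻⁴ = 3.29×10⁻⁴ K⁻¹
Layer 2: α = (0.99 + 0.1×11)×10⁻⁴ = 2.09×10⁻⁴ K⁻¹
Layer 3: α = (0.99 + 0.1×2)×10⁻⁴ = 1.19×10⁻⁴ K⁻¹
Layer 1: 0.52 × 3.29×10⁻⁴ × 280 = 0.0479024 m
2.09×10⁻⁴ × 660 × 0.56 = 0.0772464 m
840 × 1.19×10⁻⁴ × 0.2 = 0.019992 m
Δh = 0.0479024 + 0.0772464 + 0.019992 = 0.1451408 m

150 mm of thermosteric rise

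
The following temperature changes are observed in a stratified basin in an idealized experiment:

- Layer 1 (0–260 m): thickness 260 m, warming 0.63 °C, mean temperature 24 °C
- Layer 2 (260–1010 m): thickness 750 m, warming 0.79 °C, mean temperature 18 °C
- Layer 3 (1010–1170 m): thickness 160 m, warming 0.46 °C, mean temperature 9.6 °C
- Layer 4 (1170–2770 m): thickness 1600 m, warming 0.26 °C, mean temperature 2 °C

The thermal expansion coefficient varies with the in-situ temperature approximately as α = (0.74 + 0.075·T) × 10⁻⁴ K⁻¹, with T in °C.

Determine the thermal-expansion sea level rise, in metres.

Layer 1: α = (0.74 + 0.075×24)×10⁻⁴ = 2.54×10⁻⁴ K⁻¹
Layer 2: α = (0.74 + 0.075×18)×10⁻⁴ = 2.09×10⁻⁴ K⁻¹
Layer 3: α = (0.74 + 0.075×9.6)×10⁻⁴ = 1.46×10⁻⁴ K⁻¹
Layer 4: α = (0.74 + 0.075×2)×10⁻⁴ = 0.89×10⁻⁴ K⁻¹
Layer 1: 0.63 × 260 × 2.54×10⁻⁴ = 0.0416052 m
260–1010 m: 750 × 0.79 × 2.09×10⁻⁴ = 0.1238325 m
Layer 3: 160 × 0.46 × 1.46×10⁻⁴ = 0.0107456 m
Layer 4: 0.26 × 1600 × 0.89×10⁻⁴ = 0.037024 m
Δh = 0.0416052 + 0.1238325 + 0.0107456 + 0.037024 = 0.2132073 m

Δh = 0.213 m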